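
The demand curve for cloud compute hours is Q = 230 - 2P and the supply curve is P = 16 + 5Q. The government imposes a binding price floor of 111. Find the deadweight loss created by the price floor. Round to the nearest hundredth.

Rewriting demand in inverse form: P = 115 - 0.5Q.
Free-market equilibrium: 115 - 0.5Q = 16 + 5Q gives Q* = 18, P* = 106.
At P = 111, buyers demand (115 - 111)/0.5 = 8 while sellers would supply more, so the quantity traded is 8 at price 111.
The lost-trades triangle has base Q* - 8 = 10 and height equal to the gap between the curves at Q = 8, which is 111 - 56 = 55. DWL = (1/2)(10)(55) = 275.

275.00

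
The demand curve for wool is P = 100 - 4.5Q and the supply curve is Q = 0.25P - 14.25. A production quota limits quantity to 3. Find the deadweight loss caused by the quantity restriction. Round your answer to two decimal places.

18.01

Rewriting supply in inverse form: P = 57 + 4Q.
Unrestricted equilibrium: Q* = (100 - 57)/(4.5 + 4) = 5.0588.
At Q = 3 the demand price is 100 - 4.5(3) = 86.5 and the supply price is 57 + 4(3) = 69.
Deadweight loss is the triangle between the curves from 3 to 5.0588: (1/2)(86.5 - 69)(5.0588 - 3) = 18.0147.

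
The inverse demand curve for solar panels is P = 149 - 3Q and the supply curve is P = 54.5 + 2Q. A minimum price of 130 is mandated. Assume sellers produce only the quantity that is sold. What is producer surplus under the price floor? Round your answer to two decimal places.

Free-market equilibrium: 149 - 3Q = 54.5 + 2Q gives Q* = 18.9, P* = 92.3.
At P = 130, buyers demand (149 - 130)/3 = 6.3333 while sellers would supply more, so the quantity traded is 6.3333 at price 130.
The supply price at Q = 6.3333 is 67.1667. PS is the trapezoid between 130 and supply over [0, 6.3333]: (1/2)[(130 - 54.5) + (130 - 67.1667)](6.3333) = 438.0556.

438.06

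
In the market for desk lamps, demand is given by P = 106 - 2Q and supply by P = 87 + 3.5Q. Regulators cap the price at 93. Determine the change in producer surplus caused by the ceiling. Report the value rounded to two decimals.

-15.74

Free-market equilibrium: 106 - 2Q = 87 + 3.5Q gives Q* = 3.4545, P* = 99.0909.
At P = 93, sellers supply (93 - 87)/3.5 = 1.7143 while buyers want more, so the quantity traded is 1.7143 at price 93.
PS goes from (1/2)(3.4545)(12.0909) = 20.8843 to 5.1429 (computed as (93 - 87)(1.7143) - (1/2)(3.5)(1.7143)^2), a change of -15.7414.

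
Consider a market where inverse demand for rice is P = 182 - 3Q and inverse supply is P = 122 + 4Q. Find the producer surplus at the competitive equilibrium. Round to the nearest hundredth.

Setting demand equal to supply, 60 = 7Q, so Q* = 8.5714 and P* = 156.2857.
PS is the area between P* and the supply curve from 0 to Q*: (1/2)(8.5714)(34.2857) = 146.9388.

146.94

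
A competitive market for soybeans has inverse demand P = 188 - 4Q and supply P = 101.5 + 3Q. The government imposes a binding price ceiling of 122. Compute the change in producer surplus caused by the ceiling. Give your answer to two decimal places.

-159.01

Without the control, 188 - 4Q = 101.5 + 3Q so Q* = 12.3571 and P* = 138.5714.
At the ceiling price 122, quantity supplied is (122 - 101.5)/3 = 6.8333; supply is the short side, so Q = 6.8333 trades at P = 122.
PS goes from (1/2)(12.3571)(37.0714) = 229.0485 to 70.0417 (computed as (122 - 101.5)(6.8333) - (1/2)(3)(6.8333)^2), a change of -159.0068.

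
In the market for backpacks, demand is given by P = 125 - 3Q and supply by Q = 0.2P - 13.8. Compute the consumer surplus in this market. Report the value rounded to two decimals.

73.50

Rewriting supply in inverse form: P = 69 + 5Q.
Equilibrium: 125 - 3Q = 69 + 5Q, so Q* = 7 and P* = 104.
Consumer surplus is the triangle under demand above P*: (1/2)(7)(125 - 104) = (1/2)(7)(21) = 73.5.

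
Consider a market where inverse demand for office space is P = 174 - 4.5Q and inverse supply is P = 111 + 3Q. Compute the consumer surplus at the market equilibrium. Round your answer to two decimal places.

Equilibrium: 174 - 4.5Q = 111 + 3Q, so Q* = 8.4 and P* = 136.2.
CS is the area between the demand curve and P* from 0 to Q*: (1/2)(8.4)(37.8) = 158.76.

158.76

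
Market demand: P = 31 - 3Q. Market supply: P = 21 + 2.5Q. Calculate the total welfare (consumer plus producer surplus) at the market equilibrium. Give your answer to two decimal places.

Equilibrium: 31 - 3Q = 21 + 2.5Q, so Q* = 1.8182 and P* = 25.5455.
Total surplus is the full triangle between the curves from 0 to Q*: (1/2)(1.8182)(31 - 21) = 9.0909.

9.09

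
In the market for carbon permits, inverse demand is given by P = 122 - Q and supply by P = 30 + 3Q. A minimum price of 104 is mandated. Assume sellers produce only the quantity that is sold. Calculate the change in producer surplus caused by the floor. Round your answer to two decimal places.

Without the control, 122 - Q = 30 + 3Q so Q* = 23 and P* = 99.
At the floor price 104, quantity demanded is (122 - 104)/1 = 18; demand is the short side, so Q = 18 trades at P = 104.
PS goes from (1/2)(23)(69) = 793.5 to 846 (computed as (104 - 30)(18) - (1/2)(3)(18)^2), a change of 52.5.

52.50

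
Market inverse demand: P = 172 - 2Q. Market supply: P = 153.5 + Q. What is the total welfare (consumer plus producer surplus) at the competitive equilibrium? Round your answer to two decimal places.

Equilibrium: 172 - 2Q = 153.5 + Q, so Q* = 6.1667 and P* = 159.6667.
CS = (1/2)(6.1667)(12.3333) = 38.0278 and PS = (1/2)(6.1667)(6.1667) = 19.0139, so total surplus = 57.0417.

57.04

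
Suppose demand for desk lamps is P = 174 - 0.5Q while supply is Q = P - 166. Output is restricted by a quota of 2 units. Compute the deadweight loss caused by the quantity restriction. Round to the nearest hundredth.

8.33

Rewriting supply in inverse form: P = 166 + Q.
Without the quota, 174 - 0.5Q = 166 + Q gives Q* = 5.3333.
At Q = 2 the demand price is 174 - 0.5(2) = 173 and the supply price is 166 + (2) = 168.
DWL = (1/2)(gap between curves at 2) x (Q* - 2) = (1/2)(5)(3.3333) = 8.3333.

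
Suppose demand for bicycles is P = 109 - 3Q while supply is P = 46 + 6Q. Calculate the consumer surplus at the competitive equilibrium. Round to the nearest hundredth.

73.50

Setting demand equal to supply, 63 = 9Q, so Q* = 7 and P* = 88.
CS is the area between the demand curve and P* from 0 to Q*: (1/2)(7)(21) = 73.5.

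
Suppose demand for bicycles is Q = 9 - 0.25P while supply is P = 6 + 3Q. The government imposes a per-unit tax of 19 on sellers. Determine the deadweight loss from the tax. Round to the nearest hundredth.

25.79

Rewriting demand in inverse form: P = 36 - 4Q.
Without the tax, 36 - 4Q = 6 + 3Q so Q* = 4.2857 and P* = 18.8571.
A tax on sellers shifts supply up by 19: 36 - 4Q = 6 + 3Q + 19, so Q_t = 1.5714. Buyers pay P_b = 29.7143; sellers receive P_s = P_b - 19 = 10.7143.
The welfare triangle lost has base Q* - Q_t = 2.7143 and height t = 19, so DWL = (1/2)(2.7143)(19) = 25.7857.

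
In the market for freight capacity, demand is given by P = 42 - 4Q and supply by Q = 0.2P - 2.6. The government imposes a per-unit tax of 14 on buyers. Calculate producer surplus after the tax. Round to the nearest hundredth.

Rewriting supply in inverse form: P = 13 + 5Q.
Pre-tax equilibrium: 42 - 4Q = 13 + 5Q gives Q* = 3.2222, P* = 29.1111.
A tax on buyers shifts demand down by 14: (42 - 14) - 4Q = 13 + 5Q, so Q_t = 1.6667. Buyers pay P_b = 35.3333; sellers receive P_s = P_b - 14 = 21.3333.
Producer surplus is the triangle above supply below P_s: (1/2)(1.6667)(21.3333 - 13) = 6.9444.

6.94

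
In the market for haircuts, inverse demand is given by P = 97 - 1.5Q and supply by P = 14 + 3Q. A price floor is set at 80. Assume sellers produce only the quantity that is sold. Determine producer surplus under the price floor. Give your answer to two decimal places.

Without the control, 97 - 1.5Q = 14 + 3Q so Q* = 18.4444 and P* = 69.3333.
At P = 80, buyers demand (97 - 80)/1.5 = 11.3333 while sellers would supply more, so the quantity traded is 11.3333 at price 80.
The supply price at Q = 11.3333 is 48. PS is the trapezoid between 80 and supply over [0, 11.3333]: (1/2)[(80 - 14) + (80 - 48)](11.3333) = 555.3333.

555.33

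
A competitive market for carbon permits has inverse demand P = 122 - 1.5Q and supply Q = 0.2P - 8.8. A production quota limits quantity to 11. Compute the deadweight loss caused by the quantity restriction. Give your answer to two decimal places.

3.25

Rewriting supply in inverse form: P = 44 + 5Q.
Unrestricted equilibrium: Q* = (122 - 44)/(1.5 + 5) = 12.
At Q = 11 the demand price is 122 - 1.5(11) = 105.5 and the supply price is 44 + 5(11) = 99.
DWL = (1/2)(gap between curves at 11) x (Q* - 11) = (1/2)(6.5)(1) = 3.25.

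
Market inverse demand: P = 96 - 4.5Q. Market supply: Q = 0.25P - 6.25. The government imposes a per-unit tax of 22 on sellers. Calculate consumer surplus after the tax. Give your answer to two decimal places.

74.77

Rewriting supply in inverse form: P = 25 + 4Q.
Pre-tax equilibrium: 96 - 4.5Q = 25 + 4Q gives Q* = 8.3529, P* = 58.4118.
A tax on sellers shifts supply up by 22: 96 - 4.5Q = 25 + 4Q + 22, so Q_t = 5.7647. Buyers pay P_b = 70.0588; sellers receive P_s = P_b - 22 = 48.0588.
Consumer surplus is the triangle under demand above P_b: (1/2)(5.7647)(96 - 70.0588) = 74.7716.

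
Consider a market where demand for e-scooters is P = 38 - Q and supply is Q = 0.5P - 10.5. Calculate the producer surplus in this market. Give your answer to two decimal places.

Rewriting supply in inverse form: P = 21 + 2Q.
Equilibrium: 38 - Q = 21 + 2Q, so Q* = 5.6667 and P* = 32.3333.
PS is the area between P* and the supply curve from 0 to Q*: (1/2)(5.6667)(11.3333) = 32.1111.

32.11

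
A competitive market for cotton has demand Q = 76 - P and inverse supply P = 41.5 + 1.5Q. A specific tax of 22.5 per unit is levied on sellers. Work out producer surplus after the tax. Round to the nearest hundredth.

Rewriting demand in inverse form: P = 76 - Q.
Pre-tax equilibrium: 76 - Q = 41.5 + 1.5Q gives Q* = 13.8, P* = 62.2.
A tax on sellers shifts supply up by 22.5: 76 - Q = 41.5 + 1.5Q + 22.5, so Q_t = 4.8. Buyers pay P_b = 71.2; sellers receive P_s = P_b - 22.5 = 48.7.
PS = (1/2)(Q_t)(P_s - 41.5) = (1/2)(4.8)(7.2) = 17.28.

17.28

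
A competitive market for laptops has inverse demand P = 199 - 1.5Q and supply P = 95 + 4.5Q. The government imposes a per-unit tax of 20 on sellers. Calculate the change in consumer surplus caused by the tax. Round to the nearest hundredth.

-78.33

Pre-tax equilibrium: 199 - 1.5Q = 95 + 4.5Q gives Q* = 17.3333, P* = 173.
With the tax, sellers need 20 more per unit: 199 - 1.5Q = 95 + 4.5Q + 20, so Q_t = 14. Buyers pay P_b = 178; sellers receive P_s = P_b - 20 = 158.
Consumers lose the trapezoid between P* and P_b out to Q_t plus the triangle from Q_t to Q*: change in CS = 147 - 225.3333 = -78.3333.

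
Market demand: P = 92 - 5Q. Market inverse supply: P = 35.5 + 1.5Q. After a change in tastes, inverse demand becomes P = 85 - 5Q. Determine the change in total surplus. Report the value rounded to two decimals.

Initial equilibrium: Q_0 = 8.6923, P_0 = 48.5385; CS_0 = (1/2)(8.6923)(43.4615) = 188.8905, PS_0 = (1/2)(8.6923)(13.0385) = 56.6672.
New equilibrium: 85 - 5Q = 35.5 + 1.5Q gives Q_1 = 7.6154, P_1 = 46.9231; CS_1 = 144.9852, PS_1 = 43.4956.
Change in total surplus = (144.9852 + 43.4956) - (188.8905 + 56.6672) = -57.0769.

-57.08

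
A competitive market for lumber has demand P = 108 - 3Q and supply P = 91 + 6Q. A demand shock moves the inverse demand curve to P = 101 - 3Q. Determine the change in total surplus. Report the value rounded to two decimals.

Initial equilibrium: Q_0 = 1.8889, P_0 = 102.3333; CS_0 = (1/2)(1.8889)(5.6667) = 5.3519, PS_0 = (1/2)(1.8889)(11.3333) = 10.7037.
New equilibrium: 101 - 3Q = 91 + 6Q gives Q_1 = 1.1111, P_1 = 97.6667; CS_1 = 1.8519, PS_1 = 3.7037.
Change in total surplus = (1.8519 + 3.7037) - (5.3519 + 10.7037) = -10.5.

-10.50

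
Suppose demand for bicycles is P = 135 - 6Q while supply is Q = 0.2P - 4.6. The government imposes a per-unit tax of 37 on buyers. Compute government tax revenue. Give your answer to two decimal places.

Rewriting supply in inverse form: P = 23 + 5Q.
Without the tax, 135 - 6Q = 23 + 5Q so Q* = 10.1818 and P* = 73.9091.
With the tax, buyers' net willingness to pay falls by 37: (135 - 37) - 6Q = 23 + 5Q, so Q_t = 6.8182. Buyers pay P_b = 94.0909; sellers receive P_s = P_b - 37 = 57.0909.
Revenue is the tax times quantity traded: 37 x 6.8182 = 252.2727.

252.27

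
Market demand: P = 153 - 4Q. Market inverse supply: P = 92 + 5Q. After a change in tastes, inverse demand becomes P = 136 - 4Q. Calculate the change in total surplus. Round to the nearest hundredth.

Initial equilibrium: Q_0 = 6.7778, P_0 = 125.8889; CS_0 = (1/2)(6.7778)(27.1111) = 91.8765, PS_0 = (1/2)(6.7778)(33.8889) = 114.8457.
New equilibrium: 136 - 4Q = 92 + 5Q gives Q_1 = 4.8889, P_1 = 116.4444; CS_1 = 47.8025, PS_1 = 59.7531.
Change in total surplus = (47.8025 + 59.7531) - (91.8765 + 114.8457) = -99.1667.

-99.17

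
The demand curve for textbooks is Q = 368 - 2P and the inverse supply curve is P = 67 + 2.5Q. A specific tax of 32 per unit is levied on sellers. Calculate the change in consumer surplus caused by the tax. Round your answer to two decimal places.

Rewriting demand in inverse form: P = 184 - 0.5Q.
Pre-tax equilibrium: 184 - 0.5Q = 67 + 2.5Q gives Q* = 39, P* = 164.5.
A tax on sellers shifts supply up by 32: 184 - 0.5Q = 67 + 2.5Q + 32, so Q_t = 28.3333. Buyers pay P_b = 169.8333; sellers receive P_s = P_b - 32 = 137.8333.
CS falls from (1/2)(39)(19.5) = 380.25 to (1/2)(28.3333)(14.1667) = 200.6944, a change of -179.5556.

-179.56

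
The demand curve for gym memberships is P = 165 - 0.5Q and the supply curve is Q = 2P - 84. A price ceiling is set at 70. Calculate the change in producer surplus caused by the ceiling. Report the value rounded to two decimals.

Rewriting supply in inverse form: P = 42 + 0.5Q.
Free-market equilibrium: 165 - 0.5Q = 42 + 0.5Q gives Q* = 123, P* = 103.5.
At the ceiling price 70, quantity supplied is (70 - 42)/0.5 = 56; supply is the short side, so Q = 56 trades at P = 70.
PS goes from (1/2)(123)(61.5) = 3782.25 to 784 (computed as (70 - 42)(56) - (1/2)(0.5)(56)^2), a change of -2998.25.

-2998.25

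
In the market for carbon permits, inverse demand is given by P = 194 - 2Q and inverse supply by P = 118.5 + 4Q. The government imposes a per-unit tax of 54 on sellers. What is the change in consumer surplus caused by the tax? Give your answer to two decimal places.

-145.50

Pre-tax equilibrium: 194 - 2Q = 118.5 + 4Q gives Q* = 12.5833, P* = 168.8333.
With the tax, sellers need 54 more per unit: 194 - 2Q = 118.5 + 4Q + 54, so Q_t = 3.5833. Buyers pay P_b = 186.8333; sellers receive P_s = P_b - 54 = 132.8333.
CS falls from (1/2)(12.5833)(25.1667) = 158.3403 to (1/2)(3.5833)(7.1667) = 12.8403, a change of -145.5.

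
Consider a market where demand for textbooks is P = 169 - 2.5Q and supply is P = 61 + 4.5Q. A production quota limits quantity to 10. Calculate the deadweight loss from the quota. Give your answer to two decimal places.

Unrestricted equilibrium: Q* = (169 - 61)/(2.5 + 4.5) = 15.4286.
At Q = 10 the demand price is 169 - 2.5(10) = 144 and the supply price is 61 + 4.5(10) = 106.
Deadweight loss is the triangle between the curves from 10 to 15.4286: (1/2)(144 - 106)(15.4286 - 10) = 103.1429.

103.14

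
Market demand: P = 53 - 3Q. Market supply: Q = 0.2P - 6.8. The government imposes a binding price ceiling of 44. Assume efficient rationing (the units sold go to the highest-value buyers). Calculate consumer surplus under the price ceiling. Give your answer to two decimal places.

12.00

Rewriting supply in inverse form: P = 34 + 5Q.
Without the control, 53 - 3Q = 34 + 5Q so Q* = 2.375 and P* = 45.875.
At P = 44, sellers supply (44 - 34)/5 = 2 while buyers want more, so the quantity traded is 2 at price 44.
The demand price at Q = 2 is 47. CS is the trapezoid between demand and 44 over [0, 2]: (1/2)[(53 - 44) + (47 - 44)](2) = 12.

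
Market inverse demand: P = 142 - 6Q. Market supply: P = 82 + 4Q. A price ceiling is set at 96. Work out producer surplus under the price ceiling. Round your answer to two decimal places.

Without the control, 142 - 6Q = 82 + 4Q so Q* = 6 and P* = 106.
At the ceiling price 96, quantity supplied is (96 - 82)/4 = 3.5; supply is the short side, so Q = 3.5 trades at P = 96.
PS is the triangle above supply below 96: (1/2)(3.5)(96 - 82) = 24.5.

24.50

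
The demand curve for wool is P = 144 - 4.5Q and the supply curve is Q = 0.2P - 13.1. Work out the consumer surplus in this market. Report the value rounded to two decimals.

Rewriting supply in inverse form: P = 65.5 + 5Q.
Equilibrium: 144 - 4.5Q = 65.5 + 5Q, so Q* = 8.2632 and P* = 106.8158.
The demand choke price is 144, so CS = (1/2)(Q*)(144 - P*) = (1/2)(8.2632)(37.1842) = 153.6295.

153.63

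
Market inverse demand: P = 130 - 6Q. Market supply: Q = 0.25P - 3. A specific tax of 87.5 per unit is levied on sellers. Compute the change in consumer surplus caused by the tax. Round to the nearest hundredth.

-389.81

Rewriting supply in inverse form: P = 12 + 4Q.
Pre-tax equilibrium: 130 - 6Q = 12 + 4Q gives Q* = 11.8, P* = 59.2.
A tax on sellers shifts supply up by 87.5: 130 - 6Q = 12 + 4Q + 87.5, so Q_t = 3.05. Buyers pay P_b = 111.7; sellers receive P_s = P_b - 87.5 = 24.2.
Consumers lose the trapezoid between P* and P_b out to Q_t plus the triangle from Q_t to Q*: change in CS = 27.9075 - 417.72 = -389.8125.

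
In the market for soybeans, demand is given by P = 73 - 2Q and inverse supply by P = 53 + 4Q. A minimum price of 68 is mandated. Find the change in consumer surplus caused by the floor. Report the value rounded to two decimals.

-4.86

Without the control, 73 - 2Q = 53 + 4Q so Q* = 3.3333 and P* = 66.3333.
At P = 68, buyers demand (73 - 68)/2 = 2.5 while sellers would supply more, so the quantity traded is 2.5 at price 68.
CS goes from (1/2)(3.3333)(6.6667) = 11.1111 to 6.25 (computed as (73 - 68)(2.5) - (1/2)(2)(2.5)^2), a change of -4.8611.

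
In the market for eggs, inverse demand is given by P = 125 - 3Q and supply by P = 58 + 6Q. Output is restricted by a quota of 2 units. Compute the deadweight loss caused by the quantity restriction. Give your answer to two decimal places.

133.39

Without the quota, 125 - 3Q = 58 + 6Q gives Q* = 7.4444.
At Q = 2 the demand price is 125 - 3(2) = 119 and the supply price is 58 + 6(2) = 70.
DWL = (1/2)(gap between curves at 2) x (Q* - 2) = (1/2)(49)(5.4444) = 133.3889.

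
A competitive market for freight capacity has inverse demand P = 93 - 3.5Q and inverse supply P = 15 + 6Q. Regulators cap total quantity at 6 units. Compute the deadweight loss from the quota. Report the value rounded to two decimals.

Unrestricted equilibrium: Q* = (93 - 15)/(3.5 + 6) = 8.2105.
At Q = 6 the demand price is 93 - 3.5(6) = 72 and the supply price is 15 + 6(6) = 51.
DWL = (1/2)(gap between curves at 6) x (Q* - 6) = (1/2)(21)(2.2105) = 23.2105.

23.21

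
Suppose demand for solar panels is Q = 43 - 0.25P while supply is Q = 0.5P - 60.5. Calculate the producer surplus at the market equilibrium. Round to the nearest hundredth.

72.25

Rewriting demand in inverse form: P = 172 - 4Q.
Rewriting supply in inverse form: P = 121 + 2Q.
Equilibrium: 172 - 4Q = 121 + 2Q, so Q* = 8.5 and P* = 138.
The supply curve's price intercept is 121, so PS = (1/2)(Q*)(P* - 121) = (1/2)(8.5)(17) = 72.25.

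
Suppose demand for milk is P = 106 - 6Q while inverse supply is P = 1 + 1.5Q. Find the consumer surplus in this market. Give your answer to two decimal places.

588.00

Equilibrium: 106 - 6Q = 1 + 1.5Q, so Q* = 14 and P* = 22.
CS is the area between the demand curve and P* from 0 to Q*: (1/2)(14)(84) = 588.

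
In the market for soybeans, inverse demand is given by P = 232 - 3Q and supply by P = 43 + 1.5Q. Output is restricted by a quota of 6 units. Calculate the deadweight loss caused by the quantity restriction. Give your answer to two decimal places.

2916.00

Unrestricted equilibrium: Q* = (232 - 43)/(3 + 1.5) = 42.
At Q = 6 the demand price is 232 - 3(6) = 214 and the supply price is 43 + 1.5(6) = 52.
Deadweight loss is the triangle between the curves from 6 to 42: (1/2)(214 - 52)(42 - 6) = 2916.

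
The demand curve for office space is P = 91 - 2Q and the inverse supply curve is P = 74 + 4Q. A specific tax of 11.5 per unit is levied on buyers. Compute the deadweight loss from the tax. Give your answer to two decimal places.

11.02

Pre-tax equilibrium: 91 - 2Q = 74 + 4Q gives Q* = 2.8333, P* = 85.3333.
With the tax, buyers' net willingness to pay falls by 11.5: (91 - 11.5) - 2Q = 74 + 4Q, so Q_t = 0.9167. Buyers pay P_b = 89.1667; sellers receive P_s = P_b - 11.5 = 77.6667.
Deadweight loss is the triangle between the curves from Q_t to Q*: (1/2)(2.8333 - 0.9167)(11.5) = 11.0208.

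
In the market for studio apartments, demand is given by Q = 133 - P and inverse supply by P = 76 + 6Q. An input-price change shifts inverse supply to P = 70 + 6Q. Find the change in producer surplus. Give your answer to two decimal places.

44.08

Rewriting demand in inverse form: P = 133 - Q.
Initial equilibrium: Q_0 = 8.1429, P_0 = 124.8571; CS_0 = (1/2)(8.1429)(8.1429) = 33.1531, PS_0 = (1/2)(8.1429)(48.8571) = 198.9184.
New equilibrium: 133 - Q = 70 + 6Q gives Q_1 = 9, P_1 = 124; CS_1 = 40.5, PS_1 = 243.
Change in producer surplus = 243 - 198.9184 = 44.0816.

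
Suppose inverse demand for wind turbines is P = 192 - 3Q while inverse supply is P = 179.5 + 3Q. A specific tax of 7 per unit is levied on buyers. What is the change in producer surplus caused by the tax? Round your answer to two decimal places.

-5.25

Without the tax, 192 - 3Q = 179.5 + 3Q so Q* = 2.0833 and P* = 185.75.
A tax on buyers shifts demand down by 7: (192 - 7) - 3Q = 179.5 + 3Q, so Q_t = 0.9167. Buyers pay P_b = 189.25; sellers receive P_s = P_b - 7 = 182.25.
PS falls from (1/2)(2.0833)(6.25) = 6.5104 to (1/2)(0.9167)(2.75) = 1.2604, a change of -5.25.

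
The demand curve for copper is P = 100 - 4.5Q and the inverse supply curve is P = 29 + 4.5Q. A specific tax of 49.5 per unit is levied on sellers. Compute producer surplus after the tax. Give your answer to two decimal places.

12.84

Pre-tax equilibrium: 100 - 4.5Q = 29 + 4.5Q gives Q* = 7.8889, P* = 64.5.
A tax on sellers shifts supply up by 49.5: 100 - 4.5Q = 29 + 4.5Q + 49.5, so Q_t = 2.3889. Buyers pay P_b = 89.25; sellers receive P_s = P_b - 49.5 = 39.75.
Producer surplus is the triangle above supply below P_s: (1/2)(2.3889)(39.75 - 29) = 12.8403.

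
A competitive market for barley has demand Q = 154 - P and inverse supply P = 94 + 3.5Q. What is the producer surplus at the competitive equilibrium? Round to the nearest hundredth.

Rewriting demand in inverse form: P = 154 - Q.
Equilibrium: 154 - Q = 94 + 3.5Q, so Q* = 13.3333 and P* = 140.6667.
PS is the area between P* and the supply curve from 0 to Q*: (1/2)(13.3333)(46.6667) = 311.1111.

311.11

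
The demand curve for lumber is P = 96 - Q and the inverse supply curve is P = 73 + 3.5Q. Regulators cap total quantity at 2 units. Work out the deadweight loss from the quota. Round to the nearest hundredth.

21.78

Unrestricted equilibrium: Q* = (96 - 73)/(1 + 3.5) = 5.1111.
At Q = 2 the demand price is 96 - (2) = 94 and the supply price is 73 + 3.5(2) = 80.
Deadweight loss is the triangle between the curves from 2 to 5.1111: (1/2)(94 - 80)(5.1111 - 2) = 21.7778.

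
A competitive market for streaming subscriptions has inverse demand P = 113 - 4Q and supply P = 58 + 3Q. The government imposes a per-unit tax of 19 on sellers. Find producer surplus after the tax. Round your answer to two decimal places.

39.67

Without the tax, 113 - 4Q = 58 + 3Q so Q* = 7.8571 and P* = 81.5714.
With the tax, sellers need 19 more per unit: 113 - 4Q = 58 + 3Q + 19, so Q_t = 5.1429. Buyers pay P_b = 92.4286; sellers receive P_s = P_b - 19 = 73.4286.
Producer surplus is the triangle above supply below P_s: (1/2)(5.1429)(73.4286 - 58) = 39.6735.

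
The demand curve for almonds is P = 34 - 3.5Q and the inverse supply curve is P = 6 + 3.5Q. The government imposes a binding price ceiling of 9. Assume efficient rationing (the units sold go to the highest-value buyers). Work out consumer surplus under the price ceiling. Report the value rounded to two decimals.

Without the control, 34 - 3.5Q = 6 + 3.5Q so Q* = 4 and P* = 20.
At P = 9, sellers supply (9 - 6)/3.5 = 0.8571 while buyers want more, so the quantity traded is 0.8571 at price 9.
The demand price at Q = 0.8571 is 31. CS is the trapezoid between demand and 9 over [0, 0.8571]: (1/2)[(34 - 9) + (31 - 9)](0.8571) = 20.1429.

20.14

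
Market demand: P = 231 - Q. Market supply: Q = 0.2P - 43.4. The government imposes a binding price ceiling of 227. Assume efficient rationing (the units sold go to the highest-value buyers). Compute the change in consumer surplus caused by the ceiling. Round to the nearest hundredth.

3.28

Rewriting supply in inverse form: P = 217 + 5Q.
Free-market equilibrium: 231 - Q = 217 + 5Q gives Q* = 2.3333, P* = 228.6667.
At P = 227, sellers supply (227 - 217)/5 = 2 while buyers want more, so the quantity traded is 2 at price 227.
CS goes from (1/2)(2.3333)(2.3333) = 2.7222 to 6 (computed as (231 - 227)(2) - (1/2)(1)(2)^2), a change of 3.2778.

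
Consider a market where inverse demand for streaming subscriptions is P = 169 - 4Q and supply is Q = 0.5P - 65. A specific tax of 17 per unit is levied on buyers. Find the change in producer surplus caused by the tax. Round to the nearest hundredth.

-28.81

Rewriting supply in inverse form: P = 130 + 2Q.
Pre-tax equilibrium: 169 - 4Q = 130 + 2Q gives Q* = 6.5, P* = 143.
A tax on buyers shifts demand down by 17: (169 - 17) - 4Q = 130 + 2Q, so Q_t = 3.6667. Buyers pay P_b = 154.3333; sellers receive P_s = P_b - 17 = 137.3333.
Producers lose the trapezoid between P_s and P* out to Q_t plus the triangle from Q_t to Q*: change in PS = 13.4444 - 42.25 = -28.8056.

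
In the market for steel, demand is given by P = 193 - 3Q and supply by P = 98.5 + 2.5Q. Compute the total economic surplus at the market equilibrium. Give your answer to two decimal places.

811.84

Set 193 - 3Q = 98.5 + 2.5Q, which gives 94.5 = 5.5Q, so Q* = 17.1818 and P* = 193 - 3(17.1818) = 141.4545.
Total surplus is the full triangle between the curves from 0 to Q*: (1/2)(17.1818)(193 - 98.5) = 811.8409.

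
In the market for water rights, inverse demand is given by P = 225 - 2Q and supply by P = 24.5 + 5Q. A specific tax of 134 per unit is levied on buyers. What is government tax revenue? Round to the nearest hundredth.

1273.00

Without the tax, 225 - 2Q = 24.5 + 5Q so Q* = 28.6429 and P* = 167.7143.
A tax on buyers shifts demand down by 134: (225 - 134) - 2Q = 24.5 + 5Q, so Q_t = 9.5. Buyers pay P_b = 206; sellers receive P_s = P_b - 134 = 72.
Tax revenue = t x Q_t = 134 x 9.5 = 1273.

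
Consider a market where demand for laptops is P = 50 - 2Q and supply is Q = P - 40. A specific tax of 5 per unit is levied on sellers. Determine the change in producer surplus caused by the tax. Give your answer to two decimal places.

Rewriting supply in inverse form: P = 40 + Q.
Without the tax, 50 - 2Q = 40 + Q so Q* = 3.3333 and P* = 43.3333.
A tax on sellers shifts supply up by 5: 50 - 2Q = 40 + Q + 5, so Q_t = 1.6667. Buyers pay P_b = 46.6667; sellers receive P_s = P_b - 5 = 41.6667.
PS falls from (1/2)(3.3333)(3.3333) = 5.5556 to (1/2)(1.6667)(1.6667) = 1.3889, a change of -4.1667.

-4.17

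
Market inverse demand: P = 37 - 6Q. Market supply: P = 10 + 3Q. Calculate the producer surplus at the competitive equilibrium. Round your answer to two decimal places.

13.50

Setting demand equal to supply, 27 = 9Q, so Q* = 3 and P* = 19.
Producer surplus is the triangle above supply below P*: (1/2)(3)(19 - 10) = (1/2)(3)(9) = 13.5.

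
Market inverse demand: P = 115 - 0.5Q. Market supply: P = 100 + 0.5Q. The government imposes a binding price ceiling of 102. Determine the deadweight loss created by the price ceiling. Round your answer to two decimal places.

60.50

Without the control, 115 - 0.5Q = 100 + 0.5Q so Q* = 15 and P* = 107.5.
At the ceiling price 102, quantity supplied is (102 - 100)/0.5 = 4; supply is the short side, so Q = 4 trades at P = 102.
The lost-trades triangle has base Q* - 4 = 11 and height equal to the gap between the curves at Q = 4, which is 113 - 102 = 11. DWL = (1/2)(11)(11) = 60.5.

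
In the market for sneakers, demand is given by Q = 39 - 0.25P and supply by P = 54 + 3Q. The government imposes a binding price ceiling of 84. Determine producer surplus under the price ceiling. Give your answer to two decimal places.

150.00

Rewriting demand in inverse form: P = 156 - 4Q.
Without the control, 156 - 4Q = 54 + 3Q so Q* = 14.5714 and P* = 97.7143.
At the ceiling price 84, quantity supplied is (84 - 54)/3 = 10; supply is the short side, so Q = 10 trades at P = 84.
PS is the triangle above supply below 84: (1/2)(10)(84 - 54) = 150.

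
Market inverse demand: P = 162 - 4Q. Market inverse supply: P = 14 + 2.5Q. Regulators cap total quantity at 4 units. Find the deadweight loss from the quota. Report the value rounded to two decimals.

1144.92

Unrestricted equilibrium: Q* = (162 - 14)/(4 + 2.5) = 22.7692.
At Q = 4 the demand price is 162 - 4(4) = 146 and the supply price is 14 + 2.5(4) = 24.
Deadweight loss is the triangle between the curves from 4 to 22.7692: (1/2)(146 - 24)(22.7692 - 4) = 1144.9231.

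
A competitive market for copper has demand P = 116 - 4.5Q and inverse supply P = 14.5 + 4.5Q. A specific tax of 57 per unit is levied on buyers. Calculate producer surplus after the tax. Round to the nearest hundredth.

55.01

Without the tax, 116 - 4.5Q = 14.5 + 4.5Q so Q* = 11.2778 and P* = 65.25.
With the tax, buyers' net willingness to pay falls by 57: (116 - 57) - 4.5Q = 14.5 + 4.5Q, so Q_t = 4.9444. Buyers pay P_b = 93.75; sellers receive P_s = P_b - 57 = 36.75.
Producer surplus is the triangle above supply below P_s: (1/2)(4.9444)(36.75 - 14.5) = 55.0069.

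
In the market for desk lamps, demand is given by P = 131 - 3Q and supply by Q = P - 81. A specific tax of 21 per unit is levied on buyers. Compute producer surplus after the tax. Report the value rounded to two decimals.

26.28

Rewriting supply in inverse form: P = 81 + Q.
Without the tax, 131 - 3Q = 81 + Q so Q* = 12.5 and P* = 93.5.
With the tax, buyers' net willingness to pay falls by 21: (131 - 21) - 3Q = 81 + Q, so Q_t = 7.25. Buyers pay P_b = 109.25; sellers receive P_s = P_b - 21 = 88.25.
PS = (1/2)(Q_t)(P_s - 81) = (1/2)(7.25)(7.25) = 26.2812.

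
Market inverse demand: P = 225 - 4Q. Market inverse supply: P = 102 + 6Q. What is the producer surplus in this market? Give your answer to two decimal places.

Set 225 - 4Q = 102 + 6Q, which gives 123 = 10Q, so Q* = 12.3 and P* = 225 - 4(12.3) = 175.8.
Producer surplus is the triangle above supply below P*: (1/2)(12.3)(175.8 - 102) = (1/2)(12.3)(73.8) = 453.87.

453.87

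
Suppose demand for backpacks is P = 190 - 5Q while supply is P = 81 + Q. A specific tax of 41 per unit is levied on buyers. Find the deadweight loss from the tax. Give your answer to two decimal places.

Without the tax, 190 - 5Q = 81 + Q so Q* = 18.1667 and P* = 99.1667.
With the tax, buyers' net willingness to pay falls by 41: (190 - 41) - 5Q = 81 + Q, so Q_t = 11.3333. Buyers pay P_b = 133.3333; sellers receive P_s = P_b - 41 = 92.3333.
The welfare triangle lost has base Q* - Q_t = 6.8333 and height t = 41, so DWL = (1/2)(6.8333)(41) = 140.0833.

140.08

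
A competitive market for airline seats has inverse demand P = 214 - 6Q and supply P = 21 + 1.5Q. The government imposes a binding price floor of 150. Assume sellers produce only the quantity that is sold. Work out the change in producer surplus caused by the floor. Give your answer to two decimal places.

Free-market equilibrium: 214 - 6Q = 21 + 1.5Q gives Q* = 25.7333, P* = 59.6.
At the floor price 150, quantity demanded is (214 - 150)/6 = 10.6667; demand is the short side, so Q = 10.6667 trades at P = 150.
PS goes from (1/2)(25.7333)(38.6) = 496.6533 to 1290.6667 (computed as (150 - 21)(10.6667) - (1/2)(1.5)(10.6667)^2), a change of 794.0133.

794.01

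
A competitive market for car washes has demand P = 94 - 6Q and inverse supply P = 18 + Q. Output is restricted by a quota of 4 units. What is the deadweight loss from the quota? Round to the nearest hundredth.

Unrestricted equilibrium: Q* = (94 - 18)/(6 + 1) = 10.8571.
At Q = 4 the demand price is 94 - 6(4) = 70 and the supply price is 18 + (4) = 22.
DWL = (1/2)(gap between curves at 4) x (Q* - 4) = (1/2)(48)(6.8571) = 164.5714.

164.57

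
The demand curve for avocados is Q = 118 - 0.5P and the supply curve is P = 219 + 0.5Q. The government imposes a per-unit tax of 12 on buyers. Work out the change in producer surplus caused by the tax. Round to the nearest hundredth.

Rewriting demand in inverse form: P = 236 - 2Q.
Without the tax, 236 - 2Q = 219 + 0.5Q so Q* = 6.8 and P* = 222.4.
A tax on buyers shifts demand down by 12: (236 - 12) - 2Q = 219 + 0.5Q, so Q_t = 2. Buyers pay P_b = 232; sellers receive P_s = P_b - 12 = 220.
Producers lose the trapezoid between P_s and P* out to Q_t plus the triangle from Q_t to Q*: change in PS = 1 - 11.56 = -10.56.

-10.56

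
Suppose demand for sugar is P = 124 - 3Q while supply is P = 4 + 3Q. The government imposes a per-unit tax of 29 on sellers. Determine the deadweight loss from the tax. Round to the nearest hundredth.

Without the tax, 124 - 3Q = 4 + 3Q so Q* = 20 and P* = 64.
With the tax, sellers need 29 more per unit: 124 - 3Q = 4 + 3Q + 29, so Q_t = 15.1667. Buyers pay P_b = 78.5; sellers receive P_s = P_b - 29 = 49.5.
Deadweight loss is the triangle between the curves from Q_t to Q*: (1/2)(20 - 15.1667)(29) = 70.0833.

70.08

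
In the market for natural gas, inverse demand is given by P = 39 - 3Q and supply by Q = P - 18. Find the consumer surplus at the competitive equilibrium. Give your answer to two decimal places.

41.34

Rewriting supply in inverse form: P = 18 + Q.
Set 39 - 3Q = 18 + Q, which gives 21 = 4Q, so Q* = 5.25 and P* = 39 - 3(5.25) = 23.25.
Consumer surplus is the triangle under demand above P*: (1/2)(5.25)(39 - 23.25) = (1/2)(5.25)(15.75) = 41.3438.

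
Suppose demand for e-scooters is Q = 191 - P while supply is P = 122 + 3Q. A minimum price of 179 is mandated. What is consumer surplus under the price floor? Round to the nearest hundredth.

Rewriting demand in inverse form: P = 191 - Q.
Free-market equilibrium: 191 - Q = 122 + 3Q gives Q* = 17.25, P* = 173.75.
At the floor price 179, quantity demanded is (191 - 179)/1 = 12; demand is the short side, so Q = 12 trades at P = 179.
CS is the triangle under demand above 179: (1/2)(12)(191 - 179) = 72.

72.00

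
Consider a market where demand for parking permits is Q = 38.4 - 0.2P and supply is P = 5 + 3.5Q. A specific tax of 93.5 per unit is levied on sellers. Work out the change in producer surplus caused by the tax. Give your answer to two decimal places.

Rewriting demand in inverse form: P = 192 - 5Q.
Without the tax, 192 - 5Q = 5 + 3.5Q so Q* = 22 and P* = 82.
A tax on sellers shifts supply up by 93.5: 192 - 5Q = 5 + 3.5Q + 93.5, so Q_t = 11. Buyers pay P_b = 137; sellers receive P_s = P_b - 93.5 = 43.5.
PS falls from (1/2)(22)(77) = 847 to (1/2)(11)(38.5) = 211.75, a change of -635.25.

-635.25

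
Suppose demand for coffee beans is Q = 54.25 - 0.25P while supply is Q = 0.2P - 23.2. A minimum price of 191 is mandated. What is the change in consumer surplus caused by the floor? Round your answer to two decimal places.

Rewriting demand in inverse form: P = 217 - 4Q.
Rewriting supply in inverse form: P = 116 + 5Q.
Without the control, 217 - 4Q = 116 + 5Q so Q* = 11.2222 and P* = 172.1111.
At the floor price 191, quantity demanded is (217 - 191)/4 = 6.5; demand is the short side, so Q = 6.5 trades at P = 191.
CS goes from (1/2)(11.2222)(44.8889) = 251.8765 to 84.5 (computed as (217 - 191)(6.5) - (1/2)(4)(6.5)^2), a change of -167.3765.

-167.38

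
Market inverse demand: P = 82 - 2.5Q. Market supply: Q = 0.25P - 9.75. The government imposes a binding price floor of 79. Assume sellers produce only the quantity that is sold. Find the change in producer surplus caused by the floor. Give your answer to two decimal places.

Rewriting supply in inverse form: P = 39 + 4Q.
Free-market equilibrium: 82 - 2.5Q = 39 + 4Q gives Q* = 6.6154, P* = 65.4615.
At P = 79, buyers demand (82 - 79)/2.5 = 1.2 while sellers would supply more, so the quantity traded is 1.2 at price 79.
PS goes from (1/2)(6.6154)(26.4615) = 87.5266 to 45.12 (computed as (79 - 39)(1.2) - (1/2)(4)(1.2)^2), a change of -42.4066.

-42.41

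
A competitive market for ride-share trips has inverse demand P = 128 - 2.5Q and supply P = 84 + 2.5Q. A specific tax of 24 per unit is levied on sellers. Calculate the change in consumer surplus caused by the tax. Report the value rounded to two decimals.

-76.80

Pre-tax equilibrium: 128 - 2.5Q = 84 + 2.5Q gives Q* = 8.8, P* = 106.
With the tax, sellers need 24 more per unit: 128 - 2.5Q = 84 + 2.5Q + 24, so Q_t = 4. Buyers pay P_b = 118; sellers receive P_s = P_b - 24 = 94.
Consumers lose the trapezoid between P* and P_b out to Q_t plus the triangle from Q_t to Q*: change in CS = 20 - 96.8 = -76.8.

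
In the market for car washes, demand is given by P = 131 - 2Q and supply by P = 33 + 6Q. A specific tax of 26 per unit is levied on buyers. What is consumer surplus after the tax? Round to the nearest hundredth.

81.00

Without the tax, 131 - 2Q = 33 + 6Q so Q* = 12.25 and P* = 106.5.
A tax on buyers shifts demand down by 26: (131 - 26) - 2Q = 33 + 6Q, so Q_t = 9. Buyers pay P_b = 113; sellers receive P_s = P_b - 26 = 87.
Consumer surplus is the triangle under demand above P_b: (1/2)(9)(131 - 113) = 81.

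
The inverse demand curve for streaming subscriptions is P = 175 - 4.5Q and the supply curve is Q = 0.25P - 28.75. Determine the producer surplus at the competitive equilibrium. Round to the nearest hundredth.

99.65

Rewriting supply in inverse form: P = 115 + 4Q.
Set 175 - 4.5Q = 115 + 4Q, which gives 60 = 8.5Q, so Q* = 7.0588 and P* = 175 - 4.5(7.0588) = 143.2353.
PS is the area between P* and the supply curve from 0 to Q*: (1/2)(7.0588)(28.2353) = 99.654.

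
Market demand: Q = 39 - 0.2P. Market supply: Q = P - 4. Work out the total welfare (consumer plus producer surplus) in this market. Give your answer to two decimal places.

Rewriting demand in inverse form: P = 195 - 5Q.
Rewriting supply in inverse form: P = 4 + Q.
Setting demand equal to supply, 191 = 6Q, so Q* = 31.8333 and P* = 35.8333.
CS = (1/2)(31.8333)(159.1667) = 2533.4028 and PS = (1/2)(31.8333)(31.8333) = 506.6806, so total surplus = 3040.0833.

3040.08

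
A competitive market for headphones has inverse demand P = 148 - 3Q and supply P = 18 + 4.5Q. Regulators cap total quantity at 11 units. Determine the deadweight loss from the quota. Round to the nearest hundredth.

Without the quota, 148 - 3Q = 18 + 4.5Q gives Q* = 17.3333.
At Q = 11 the demand price is 148 - 3(11) = 115 and the supply price is 18 + 4.5(11) = 67.5.
Deadweight loss is the triangle between the curves from 11 to 17.3333: (1/2)(115 - 67.5)(17.3333 - 11) = 150.4167.

150.42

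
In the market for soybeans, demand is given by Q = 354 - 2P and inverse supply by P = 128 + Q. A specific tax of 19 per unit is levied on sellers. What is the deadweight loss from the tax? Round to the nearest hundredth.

Rewriting demand in inverse form: P = 177 - 0.5Q.
Without the tax, 177 - 0.5Q = 128 + Q so Q* = 32.6667 and P* = 160.6667.
A tax on sellers shifts supply up by 19: 177 - 0.5Q = 128 + Q + 19, so Q_t = 20. Buyers pay P_b = 167; sellers receive P_s = P_b - 19 = 148.
The welfare triangle lost has base Q* - Q_t = 12.6667 and height t = 19, so DWL = (1/2)(12.6667)(19) = 120.3333.

120.33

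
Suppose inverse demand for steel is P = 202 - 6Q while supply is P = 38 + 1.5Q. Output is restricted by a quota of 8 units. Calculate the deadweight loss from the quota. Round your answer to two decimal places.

Unrestricted equilibrium: Q* = (202 - 38)/(6 + 1.5) = 21.8667.
At Q = 8 the demand price is 202 - 6(8) = 154 and the supply price is 38 + 1.5(8) = 50.
Deadweight loss is the triangle between the curves from 8 to 21.8667: (1/2)(154 - 50)(21.8667 - 8) = 721.0667.

721.07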